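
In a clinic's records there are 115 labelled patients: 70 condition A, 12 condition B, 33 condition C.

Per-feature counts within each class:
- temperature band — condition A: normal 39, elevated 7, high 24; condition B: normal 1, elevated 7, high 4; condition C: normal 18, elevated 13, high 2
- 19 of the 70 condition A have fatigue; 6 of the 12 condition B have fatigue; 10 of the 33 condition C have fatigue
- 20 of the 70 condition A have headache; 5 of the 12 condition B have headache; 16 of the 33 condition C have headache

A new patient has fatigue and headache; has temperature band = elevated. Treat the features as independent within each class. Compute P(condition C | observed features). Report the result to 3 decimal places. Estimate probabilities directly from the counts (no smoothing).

condition A: (70/115) × (7/70) × (19/70) × (20/70) ≈ 0.0047205
condition B: (12/115) × (7/12) × (6/12) × (5/12) ≈ 0.0126812
condition C: (33/115) × (13/33) × (10/33) × (16/33) ≈ 0.0166088
P(condition C | x) = 0.0166088 / 0.0340105 ≈ 0.488

0.488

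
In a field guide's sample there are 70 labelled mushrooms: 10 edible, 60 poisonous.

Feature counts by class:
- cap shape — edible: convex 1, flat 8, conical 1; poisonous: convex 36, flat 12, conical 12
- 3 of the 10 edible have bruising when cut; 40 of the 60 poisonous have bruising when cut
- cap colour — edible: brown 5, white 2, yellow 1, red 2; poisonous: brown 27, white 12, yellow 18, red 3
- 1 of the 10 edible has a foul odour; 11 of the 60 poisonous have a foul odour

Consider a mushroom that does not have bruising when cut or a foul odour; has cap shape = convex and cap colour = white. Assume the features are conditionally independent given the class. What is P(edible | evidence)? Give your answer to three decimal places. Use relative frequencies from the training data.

edible: (10/70) × (1/10) × (7/10) × (2/10) × (9/10) = 0.0018
poisonous: (60/70) × (36/60) × (20/60) × (12/60) × (49/60) = 0.028
P(edible | x) = 0.0018 / 0.0298 ≈ 0.060

0.060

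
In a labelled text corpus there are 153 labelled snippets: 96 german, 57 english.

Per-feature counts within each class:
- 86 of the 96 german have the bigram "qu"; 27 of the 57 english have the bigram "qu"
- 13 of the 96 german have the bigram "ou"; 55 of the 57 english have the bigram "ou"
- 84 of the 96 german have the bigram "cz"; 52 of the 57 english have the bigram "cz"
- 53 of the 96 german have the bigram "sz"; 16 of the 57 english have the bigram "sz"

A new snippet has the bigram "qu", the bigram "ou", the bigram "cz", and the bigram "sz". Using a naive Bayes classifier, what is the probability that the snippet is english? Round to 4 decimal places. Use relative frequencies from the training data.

0.5425

german: (96/153) × (86/96) × (13/96) × (84/96) × (53/96) ≈ 0.0367698
english: (57/153) × (27/57) × (55/57) × (52/57) × (16/57) ≈ 0.0436047
P(english | x) = 0.0436047 / 0.0803745 ≈ 0.5425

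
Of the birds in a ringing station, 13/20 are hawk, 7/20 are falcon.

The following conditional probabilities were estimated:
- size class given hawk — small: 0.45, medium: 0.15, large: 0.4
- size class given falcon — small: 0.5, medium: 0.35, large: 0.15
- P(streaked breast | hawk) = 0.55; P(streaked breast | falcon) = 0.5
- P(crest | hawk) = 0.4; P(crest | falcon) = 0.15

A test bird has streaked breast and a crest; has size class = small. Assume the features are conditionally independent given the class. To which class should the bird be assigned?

hawk

hawk: 0.65 × 0.45 × 0.55 × 0.4 = 0.06435
falcon: 0.35 × 0.5 × 0.5 × 0.15 = 0.013125
Highest score → hawk.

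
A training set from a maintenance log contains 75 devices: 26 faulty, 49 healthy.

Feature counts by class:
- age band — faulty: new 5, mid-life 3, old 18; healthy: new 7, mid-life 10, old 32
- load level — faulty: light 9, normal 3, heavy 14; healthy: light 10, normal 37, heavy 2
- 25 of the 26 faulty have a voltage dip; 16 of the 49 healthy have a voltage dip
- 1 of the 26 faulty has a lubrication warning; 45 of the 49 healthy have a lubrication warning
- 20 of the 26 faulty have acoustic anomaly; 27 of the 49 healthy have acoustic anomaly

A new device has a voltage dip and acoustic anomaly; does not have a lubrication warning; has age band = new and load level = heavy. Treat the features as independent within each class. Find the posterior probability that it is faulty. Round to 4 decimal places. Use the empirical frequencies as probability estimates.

0.9978

faulty: (26/75) × (5/26) × (14/26) × (25/26) × (25/26) × (20/26) ≈ 0.0255302
healthy: (49/75) × (7/49) × (2/49) × (16/49) × (4/49) × (27/49) ≈ 0.0000559534
P(faulty | x) = 0.0255302 / 0.0255861534 ≈ 0.9978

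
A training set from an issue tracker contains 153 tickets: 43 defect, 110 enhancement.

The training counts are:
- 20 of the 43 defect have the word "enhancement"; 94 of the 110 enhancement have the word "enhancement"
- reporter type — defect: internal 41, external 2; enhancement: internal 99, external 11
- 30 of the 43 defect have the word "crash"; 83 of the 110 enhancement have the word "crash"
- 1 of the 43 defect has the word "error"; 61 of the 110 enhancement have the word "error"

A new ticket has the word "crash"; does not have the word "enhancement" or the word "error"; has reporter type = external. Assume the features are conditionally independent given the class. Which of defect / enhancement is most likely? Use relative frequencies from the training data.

defect: (43/153) × (23/43) × (2/43) × (30/43) × (42/43) ≈ 0.00476466
enhancement: (110/153) × (16/110) × (11/110) × (83/110) × (49/110) ≈ 0.00351494
Highest score → defect.

defect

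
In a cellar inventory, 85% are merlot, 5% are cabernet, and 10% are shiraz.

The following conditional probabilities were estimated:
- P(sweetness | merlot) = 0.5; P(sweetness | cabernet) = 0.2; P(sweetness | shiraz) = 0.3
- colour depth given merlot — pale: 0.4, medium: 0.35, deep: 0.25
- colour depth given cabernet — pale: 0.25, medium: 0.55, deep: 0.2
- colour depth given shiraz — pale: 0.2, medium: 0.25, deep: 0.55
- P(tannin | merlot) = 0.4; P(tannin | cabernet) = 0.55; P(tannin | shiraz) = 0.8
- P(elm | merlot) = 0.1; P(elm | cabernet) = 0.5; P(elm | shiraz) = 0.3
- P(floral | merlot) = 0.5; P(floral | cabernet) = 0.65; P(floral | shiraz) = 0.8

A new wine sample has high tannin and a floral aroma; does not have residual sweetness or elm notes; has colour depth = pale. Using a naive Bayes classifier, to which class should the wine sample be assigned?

merlot: 0.85 × (1−0.5) × 0.4 × 0.4 × (1−0.1) × 0.5 = 0.0306
cabernet: 0.05 × (1−0.2) × 0.25 × 0.55 × (1−0.5) × 0.65 = 0.0017875
shiraz: 0.1 × (1−0.3) × 0.2 × 0.8 × (1−0.3) × 0.8 = 0.006272
Highest score → merlot.

merlot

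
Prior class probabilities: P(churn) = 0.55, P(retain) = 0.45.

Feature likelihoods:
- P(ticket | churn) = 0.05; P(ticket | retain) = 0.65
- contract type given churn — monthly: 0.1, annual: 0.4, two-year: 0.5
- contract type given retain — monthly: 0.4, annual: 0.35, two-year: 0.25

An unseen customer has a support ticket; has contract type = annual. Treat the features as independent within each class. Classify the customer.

retain

churn: 0.55 × 0.05 × 0.4 = 0.011
retain: 0.45 × 0.65 × 0.35 = 0.102375
Highest score → retain.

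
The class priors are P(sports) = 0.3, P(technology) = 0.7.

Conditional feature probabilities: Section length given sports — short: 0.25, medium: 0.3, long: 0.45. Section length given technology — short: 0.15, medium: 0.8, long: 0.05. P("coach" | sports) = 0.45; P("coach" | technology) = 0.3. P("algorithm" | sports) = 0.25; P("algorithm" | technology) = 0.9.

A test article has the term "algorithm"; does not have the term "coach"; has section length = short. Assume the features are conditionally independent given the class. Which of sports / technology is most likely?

technology

sports: 0.3 × 0.25 × (1−0.45) × 0.25 = 0.0103125
technology: 0.7 × 0.15 × (1−0.3) × 0.9 = 0.06615
Highest score → technology.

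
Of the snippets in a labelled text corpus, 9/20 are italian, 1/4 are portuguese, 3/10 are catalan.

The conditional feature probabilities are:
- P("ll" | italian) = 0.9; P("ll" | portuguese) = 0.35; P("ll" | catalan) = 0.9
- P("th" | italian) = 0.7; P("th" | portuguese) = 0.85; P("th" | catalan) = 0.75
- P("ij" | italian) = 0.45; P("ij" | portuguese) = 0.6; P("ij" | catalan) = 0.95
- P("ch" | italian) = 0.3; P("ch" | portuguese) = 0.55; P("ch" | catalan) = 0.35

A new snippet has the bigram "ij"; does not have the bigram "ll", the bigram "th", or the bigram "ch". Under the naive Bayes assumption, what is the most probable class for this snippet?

portuguese

italian: 0.45 × (1−0.9) × (1−0.7) × 0.45 × (1−0.3) = 0.0042525
portuguese: 0.25 × (1−0.35) × (1−0.85) × 0.6 × (1−0.55) = 0.00658125
catalan: 0.3 × (1−0.9) × (1−0.75) × 0.95 × (1−0.35) = 0.00463125
Highest score → portuguese.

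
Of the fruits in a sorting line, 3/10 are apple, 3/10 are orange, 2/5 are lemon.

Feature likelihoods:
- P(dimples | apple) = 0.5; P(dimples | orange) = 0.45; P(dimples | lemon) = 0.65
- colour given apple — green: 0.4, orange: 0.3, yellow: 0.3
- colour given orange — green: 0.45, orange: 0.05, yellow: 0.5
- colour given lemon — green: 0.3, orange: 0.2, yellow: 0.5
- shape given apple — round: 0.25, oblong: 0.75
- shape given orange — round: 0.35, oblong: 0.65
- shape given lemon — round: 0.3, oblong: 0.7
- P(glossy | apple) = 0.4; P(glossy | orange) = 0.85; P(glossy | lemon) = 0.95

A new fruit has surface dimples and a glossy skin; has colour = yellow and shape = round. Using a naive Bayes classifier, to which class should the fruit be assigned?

lemon

apple: 0.3 × 0.5 × 0.3 × 0.25 × 0.4 = 0.0045
orange: 0.3 × 0.45 × 0.5 × 0.35 × 0.85 = 0.02008125
lemon: 0.4 × 0.65 × 0.5 × 0.3 × 0.95 = 0.03705
Highest score → lemon.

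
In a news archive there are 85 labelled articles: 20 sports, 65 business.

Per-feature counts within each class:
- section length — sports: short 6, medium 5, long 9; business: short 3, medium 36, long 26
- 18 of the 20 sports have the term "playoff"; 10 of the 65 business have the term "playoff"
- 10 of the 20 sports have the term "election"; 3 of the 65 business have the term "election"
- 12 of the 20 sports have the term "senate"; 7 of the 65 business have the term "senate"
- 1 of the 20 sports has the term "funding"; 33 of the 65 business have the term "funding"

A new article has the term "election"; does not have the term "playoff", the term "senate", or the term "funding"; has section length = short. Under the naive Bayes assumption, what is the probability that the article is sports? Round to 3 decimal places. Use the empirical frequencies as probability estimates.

0.689

sports: (20/85) × (6/20) × (2/20) × (10/20) × (8/20) × (19/20) ≈ 0.00134118
business: (65/85) × (3/65) × (55/65) × (3/65) × (58/65) × (32/65) ≈ 0.000605495
P(sports | x) = 0.00134118 / 0.001946675 ≈ 0.689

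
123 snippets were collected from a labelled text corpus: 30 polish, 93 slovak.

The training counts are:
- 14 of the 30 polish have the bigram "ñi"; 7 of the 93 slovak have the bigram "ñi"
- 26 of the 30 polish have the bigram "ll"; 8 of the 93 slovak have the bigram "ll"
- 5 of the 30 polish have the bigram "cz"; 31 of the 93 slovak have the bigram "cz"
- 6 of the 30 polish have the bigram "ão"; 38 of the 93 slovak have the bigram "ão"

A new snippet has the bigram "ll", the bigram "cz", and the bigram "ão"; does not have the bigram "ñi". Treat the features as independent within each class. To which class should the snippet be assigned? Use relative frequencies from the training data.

polish: (30/123) × (16/30) × (26/30) × (5/30) × (6/30) ≈ 0.0037579
slovak: (93/123) × (86/93) × (8/93) × (31/93) × (38/93) ≈ 0.00819181
Highest score → slovak.

slovak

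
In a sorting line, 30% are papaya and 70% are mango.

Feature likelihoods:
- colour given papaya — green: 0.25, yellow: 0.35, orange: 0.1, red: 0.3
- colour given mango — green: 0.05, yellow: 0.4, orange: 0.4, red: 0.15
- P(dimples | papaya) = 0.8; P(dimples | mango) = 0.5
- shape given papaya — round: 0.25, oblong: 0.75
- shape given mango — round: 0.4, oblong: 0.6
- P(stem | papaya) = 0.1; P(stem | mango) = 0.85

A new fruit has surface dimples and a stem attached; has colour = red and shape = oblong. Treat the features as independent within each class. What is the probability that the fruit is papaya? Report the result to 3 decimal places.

papaya: 0.3 × 0.3 × 0.8 × 0.75 × 0.1 = 0.0054
mango: 0.7 × 0.15 × 0.5 × 0.6 × 0.85 = 0.026775
P(papaya | x) = 0.0054 / 0.032175 ≈ 0.168

0.168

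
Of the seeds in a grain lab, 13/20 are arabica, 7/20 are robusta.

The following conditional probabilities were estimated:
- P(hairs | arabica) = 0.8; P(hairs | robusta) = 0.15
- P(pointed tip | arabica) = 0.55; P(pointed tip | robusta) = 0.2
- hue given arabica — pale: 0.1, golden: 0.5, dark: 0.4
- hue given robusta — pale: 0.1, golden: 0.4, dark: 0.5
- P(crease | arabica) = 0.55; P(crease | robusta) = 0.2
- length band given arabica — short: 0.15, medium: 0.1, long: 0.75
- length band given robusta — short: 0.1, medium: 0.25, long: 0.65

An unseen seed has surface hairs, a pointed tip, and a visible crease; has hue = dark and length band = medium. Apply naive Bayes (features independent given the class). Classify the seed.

arabica: 0.65 × 0.8 × 0.55 × 0.4 × 0.55 × 0.1 = 0.006292
robusta: 0.35 × 0.15 × 0.2 × 0.5 × 0.2 × 0.25 = 0.0002625
Highest score → arabica.

arabica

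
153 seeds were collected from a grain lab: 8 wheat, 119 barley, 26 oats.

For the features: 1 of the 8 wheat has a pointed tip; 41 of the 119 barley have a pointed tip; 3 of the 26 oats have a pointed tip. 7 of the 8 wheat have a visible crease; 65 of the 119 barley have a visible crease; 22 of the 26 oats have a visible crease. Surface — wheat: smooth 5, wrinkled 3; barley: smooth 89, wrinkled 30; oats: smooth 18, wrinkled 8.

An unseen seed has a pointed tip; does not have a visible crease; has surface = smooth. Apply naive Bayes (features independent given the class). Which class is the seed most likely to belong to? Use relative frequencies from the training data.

barley

wheat: (8/153) × (1/8) × (1/8) × (5/8) ≈ 0.000510621
barley: (119/153) × (41/119) × (54/119) × (89/119) ≈ 0.0909457
oats: (26/153) × (3/26) × (4/26) × (18/26) ≈ 0.00208841
Highest score → barley.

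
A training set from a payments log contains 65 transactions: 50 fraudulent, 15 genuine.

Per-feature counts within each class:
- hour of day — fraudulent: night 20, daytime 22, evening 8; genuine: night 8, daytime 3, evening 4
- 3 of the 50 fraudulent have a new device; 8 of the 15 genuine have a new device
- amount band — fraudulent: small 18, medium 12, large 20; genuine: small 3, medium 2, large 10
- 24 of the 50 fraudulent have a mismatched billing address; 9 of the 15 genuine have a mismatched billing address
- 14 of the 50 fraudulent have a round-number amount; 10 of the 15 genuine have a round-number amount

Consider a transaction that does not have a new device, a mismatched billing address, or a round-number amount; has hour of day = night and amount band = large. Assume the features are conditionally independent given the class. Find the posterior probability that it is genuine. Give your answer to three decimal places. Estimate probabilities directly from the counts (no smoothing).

0.105

fraudulent: (50/65) × (20/50) × (47/50) × (20/50) × (26/50) × (36/50) = 0.0433152
genuine: (15/65) × (8/15) × (7/15) × (10/15) × (6/15) × (5/15) ≈ 0.00510541
P(genuine | x) = 0.00510541 / 0.04842061 ≈ 0.105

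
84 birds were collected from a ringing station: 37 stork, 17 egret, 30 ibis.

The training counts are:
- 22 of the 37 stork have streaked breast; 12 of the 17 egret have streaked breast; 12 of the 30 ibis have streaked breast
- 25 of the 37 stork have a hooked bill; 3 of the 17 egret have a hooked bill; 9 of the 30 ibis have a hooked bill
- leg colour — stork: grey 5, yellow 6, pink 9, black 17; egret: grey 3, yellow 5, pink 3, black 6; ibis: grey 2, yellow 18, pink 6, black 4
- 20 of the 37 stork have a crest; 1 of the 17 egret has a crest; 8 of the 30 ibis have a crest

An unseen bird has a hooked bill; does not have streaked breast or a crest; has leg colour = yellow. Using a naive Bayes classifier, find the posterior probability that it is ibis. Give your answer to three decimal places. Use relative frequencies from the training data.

0.704

stork: (37/84) × (15/37) × (25/37) × (6/37) × (17/37) ≈ 0.00898974
egret: (17/84) × (5/17) × (3/17) × (5/17) × (16/17) ≈ 0.00290774
ibis: (30/84) × (18/30) × (9/30) × (18/30) × (22/30) ≈ 0.0282857
P(ibis | x) = 0.0282857 / 0.04018318 ≈ 0.704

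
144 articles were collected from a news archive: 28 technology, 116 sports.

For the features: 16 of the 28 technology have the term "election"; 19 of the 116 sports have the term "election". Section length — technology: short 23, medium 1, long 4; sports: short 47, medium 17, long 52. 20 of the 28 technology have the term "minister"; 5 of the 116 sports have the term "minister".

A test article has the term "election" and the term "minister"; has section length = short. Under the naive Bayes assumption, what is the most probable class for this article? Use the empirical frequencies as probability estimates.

technology

technology: (28/144) × (16/28) × (23/28) × (20/28) ≈ 0.0651927
sports: (116/144) × (19/116) × (47/116) × (5/116) ≈ 0.00230432
Highest score → technology.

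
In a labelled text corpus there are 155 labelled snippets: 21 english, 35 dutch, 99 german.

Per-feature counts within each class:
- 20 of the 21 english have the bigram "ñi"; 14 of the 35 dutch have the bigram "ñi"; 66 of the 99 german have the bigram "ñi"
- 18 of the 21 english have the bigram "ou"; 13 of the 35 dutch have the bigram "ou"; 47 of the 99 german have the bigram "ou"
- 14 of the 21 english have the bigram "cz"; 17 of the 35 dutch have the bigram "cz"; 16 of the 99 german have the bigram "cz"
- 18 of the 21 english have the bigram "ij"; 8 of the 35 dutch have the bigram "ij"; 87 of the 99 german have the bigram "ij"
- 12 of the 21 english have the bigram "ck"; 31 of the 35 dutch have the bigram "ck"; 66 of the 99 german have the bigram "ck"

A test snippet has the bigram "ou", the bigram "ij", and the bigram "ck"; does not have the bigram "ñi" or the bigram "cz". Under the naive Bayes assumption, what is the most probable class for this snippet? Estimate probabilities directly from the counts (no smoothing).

english: (21/155) × (1/21) × (18/21) × (7/21) × (18/21) × (12/21) ≈ 0.00090285
dutch: (35/155) × (21/35) × (13/35) × (18/35) × (8/35) × (31/35) ≈ 0.00523942
german: (99/155) × (33/99) × (47/99) × (83/99) × (87/99) × (66/99) ≈ 0.0496456
Highest score → german.

german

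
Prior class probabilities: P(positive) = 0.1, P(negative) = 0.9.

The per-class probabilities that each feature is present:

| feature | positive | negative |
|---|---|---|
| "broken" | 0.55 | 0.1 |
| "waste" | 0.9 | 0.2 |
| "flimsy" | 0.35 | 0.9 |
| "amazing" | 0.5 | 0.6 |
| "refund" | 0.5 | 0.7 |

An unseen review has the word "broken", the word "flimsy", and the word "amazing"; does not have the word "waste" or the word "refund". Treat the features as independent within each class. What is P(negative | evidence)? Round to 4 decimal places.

0.9604

positive: 0.1 × 0.55 × (1−0.9) × 0.35 × 0.5 × (1−0.5) = 0.00048125
negative: 0.9 × 0.1 × (1−0.2) × 0.9 × 0.6 × (1−0.7) = 0.011664
P(negative | x) = 0.011664 / 0.01214525 ≈ 0.9604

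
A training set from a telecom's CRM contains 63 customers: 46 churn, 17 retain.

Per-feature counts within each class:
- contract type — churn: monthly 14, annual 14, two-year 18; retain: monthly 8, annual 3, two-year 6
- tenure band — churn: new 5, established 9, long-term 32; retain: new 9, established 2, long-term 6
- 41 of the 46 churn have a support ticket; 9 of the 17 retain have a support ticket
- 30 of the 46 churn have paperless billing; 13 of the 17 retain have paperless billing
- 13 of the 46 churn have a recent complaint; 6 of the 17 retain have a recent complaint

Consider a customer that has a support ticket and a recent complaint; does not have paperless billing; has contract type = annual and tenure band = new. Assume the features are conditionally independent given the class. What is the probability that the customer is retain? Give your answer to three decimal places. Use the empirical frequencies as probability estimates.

churn: (46/63) × (14/46) × (5/46) × (41/46) × (16/46) × (13/46) ≈ 0.00211628
retain: (17/63) × (3/17) × (9/17) × (9/17) × (4/17) × (6/17) ≈ 0.00110836
P(retain | x) = 0.00110836 / 0.00322464 ≈ 0.344

0.344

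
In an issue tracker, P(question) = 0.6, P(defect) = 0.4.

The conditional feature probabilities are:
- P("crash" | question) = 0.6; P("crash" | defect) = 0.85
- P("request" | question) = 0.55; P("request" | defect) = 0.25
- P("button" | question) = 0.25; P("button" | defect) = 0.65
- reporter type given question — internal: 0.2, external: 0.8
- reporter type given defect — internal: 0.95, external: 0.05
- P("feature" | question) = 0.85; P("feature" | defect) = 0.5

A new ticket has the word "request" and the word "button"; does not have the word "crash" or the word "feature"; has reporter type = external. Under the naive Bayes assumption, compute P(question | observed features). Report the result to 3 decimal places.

0.942

question: 0.6 × (1−0.6) × 0.55 × 0.25 × 0.8 × (1−0.85) = 0.00396
defect: 0.4 × (1−0.85) × 0.25 × 0.65 × 0.05 × (1−0.5) = 0.00024375
P(question | x) = 0.00396 / 0.00420375 ≈ 0.942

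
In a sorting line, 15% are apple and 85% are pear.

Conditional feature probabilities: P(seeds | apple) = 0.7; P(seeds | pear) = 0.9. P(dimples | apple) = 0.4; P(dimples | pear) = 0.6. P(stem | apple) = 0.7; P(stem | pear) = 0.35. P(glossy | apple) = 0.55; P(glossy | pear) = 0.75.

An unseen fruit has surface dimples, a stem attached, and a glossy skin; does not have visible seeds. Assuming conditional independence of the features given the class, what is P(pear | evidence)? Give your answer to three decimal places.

0.659

apple: 0.15 × (1−0.7) × 0.4 × 0.7 × 0.55 = 0.00693
pear: 0.85 × (1−0.9) × 0.6 × 0.35 × 0.75 = 0.0133875
P(pear | x) = 0.0133875 / 0.0203175 ≈ 0.659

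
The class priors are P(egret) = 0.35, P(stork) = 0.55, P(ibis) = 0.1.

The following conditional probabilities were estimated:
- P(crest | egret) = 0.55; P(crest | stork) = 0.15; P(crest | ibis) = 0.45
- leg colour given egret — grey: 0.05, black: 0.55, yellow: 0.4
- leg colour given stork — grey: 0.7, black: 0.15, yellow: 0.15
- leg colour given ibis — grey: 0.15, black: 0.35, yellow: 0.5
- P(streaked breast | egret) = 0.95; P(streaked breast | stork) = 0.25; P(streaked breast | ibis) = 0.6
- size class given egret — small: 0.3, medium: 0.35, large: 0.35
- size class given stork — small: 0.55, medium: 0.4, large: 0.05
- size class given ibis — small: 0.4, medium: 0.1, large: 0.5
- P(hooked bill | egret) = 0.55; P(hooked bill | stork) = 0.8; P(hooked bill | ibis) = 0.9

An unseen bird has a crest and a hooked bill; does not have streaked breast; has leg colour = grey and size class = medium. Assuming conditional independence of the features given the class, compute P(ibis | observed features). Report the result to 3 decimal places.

0.017

egret: 0.35 × 0.55 × 0.05 × (1−0.95) × 0.35 × 0.55 = 0.000092640625
stork: 0.55 × 0.15 × 0.7 × (1−0.25) × 0.4 × 0.8 = 0.01386
ibis: 0.1 × 0.45 × 0.15 × (1−0.6) × 0.1 × 0.9 = 0.000243
P(ibis | x) = 0.000243 / 0.014195640625 ≈ 0.017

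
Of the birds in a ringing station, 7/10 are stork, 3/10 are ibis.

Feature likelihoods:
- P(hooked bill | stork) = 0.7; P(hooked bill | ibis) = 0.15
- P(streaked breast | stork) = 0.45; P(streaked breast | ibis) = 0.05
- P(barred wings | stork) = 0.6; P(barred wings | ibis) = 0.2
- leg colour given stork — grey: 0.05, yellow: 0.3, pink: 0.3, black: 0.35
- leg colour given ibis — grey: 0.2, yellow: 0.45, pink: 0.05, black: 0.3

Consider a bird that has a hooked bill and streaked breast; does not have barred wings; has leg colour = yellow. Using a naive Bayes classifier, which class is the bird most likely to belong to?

stork: 0.7 × 0.7 × 0.45 × (1−0.6) × 0.3 = 0.02646
ibis: 0.3 × 0.15 × 0.05 × (1−0.2) × 0.45 = 0.00081
Highest score → stork.

stork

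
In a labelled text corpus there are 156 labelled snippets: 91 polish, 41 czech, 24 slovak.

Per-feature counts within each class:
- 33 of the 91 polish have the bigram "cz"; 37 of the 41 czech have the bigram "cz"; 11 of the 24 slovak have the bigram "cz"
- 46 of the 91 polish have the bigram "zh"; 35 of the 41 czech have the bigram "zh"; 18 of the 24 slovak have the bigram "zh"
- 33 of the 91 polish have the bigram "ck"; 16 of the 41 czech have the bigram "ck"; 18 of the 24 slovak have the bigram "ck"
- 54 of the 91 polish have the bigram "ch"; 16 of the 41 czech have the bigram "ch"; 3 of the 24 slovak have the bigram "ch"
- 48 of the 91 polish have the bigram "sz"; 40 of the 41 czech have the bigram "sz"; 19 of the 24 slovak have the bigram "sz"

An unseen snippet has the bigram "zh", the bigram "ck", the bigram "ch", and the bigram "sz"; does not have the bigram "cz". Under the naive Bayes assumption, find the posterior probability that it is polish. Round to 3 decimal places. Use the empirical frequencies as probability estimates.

0.730

polish: (91/156) × (58/91) × (46/91) × (33/91) × (54/91) × (48/91) ≈ 0.0213326
czech: (41/156) × (4/41) × (35/41) × (16/41) × (16/41) × (40/41) ≈ 0.00325213
slovak: (24/156) × (13/24) × (18/24) × (18/24) × (3/24) × (19/24) = 0.004638671875
P(polish | x) = 0.0213326 / 0.029223401875 ≈ 0.730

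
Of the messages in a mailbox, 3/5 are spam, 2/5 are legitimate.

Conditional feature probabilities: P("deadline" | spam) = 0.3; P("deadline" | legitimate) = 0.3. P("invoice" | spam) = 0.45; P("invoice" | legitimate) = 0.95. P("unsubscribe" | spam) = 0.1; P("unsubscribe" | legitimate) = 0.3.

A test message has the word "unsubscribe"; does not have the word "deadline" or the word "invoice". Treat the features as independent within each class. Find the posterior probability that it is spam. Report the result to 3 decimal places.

0.846

spam: 0.6 × (1−0.3) × (1−0.45) × 0.1 = 0.0231
legitimate: 0.4 × (1−0.3) × (1−0.95) × 0.3 = 0.0042
P(spam | x) = 0.0231 / 0.0273 ≈ 0.846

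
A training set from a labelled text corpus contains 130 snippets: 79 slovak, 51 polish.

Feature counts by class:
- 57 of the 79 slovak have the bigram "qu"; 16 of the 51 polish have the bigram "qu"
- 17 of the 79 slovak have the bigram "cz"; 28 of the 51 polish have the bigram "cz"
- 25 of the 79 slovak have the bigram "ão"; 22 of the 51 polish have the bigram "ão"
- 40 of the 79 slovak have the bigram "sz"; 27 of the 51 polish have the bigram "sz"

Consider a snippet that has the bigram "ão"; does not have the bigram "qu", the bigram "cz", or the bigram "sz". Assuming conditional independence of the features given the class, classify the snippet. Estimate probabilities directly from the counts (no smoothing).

slovak: (79/130) × (22/79) × (62/79) × (25/79) × (39/79) ≈ 0.0207489
polish: (51/130) × (35/51) × (23/51) × (22/51) × (24/51) ≈ 0.0246477
Highest score → polish.

polish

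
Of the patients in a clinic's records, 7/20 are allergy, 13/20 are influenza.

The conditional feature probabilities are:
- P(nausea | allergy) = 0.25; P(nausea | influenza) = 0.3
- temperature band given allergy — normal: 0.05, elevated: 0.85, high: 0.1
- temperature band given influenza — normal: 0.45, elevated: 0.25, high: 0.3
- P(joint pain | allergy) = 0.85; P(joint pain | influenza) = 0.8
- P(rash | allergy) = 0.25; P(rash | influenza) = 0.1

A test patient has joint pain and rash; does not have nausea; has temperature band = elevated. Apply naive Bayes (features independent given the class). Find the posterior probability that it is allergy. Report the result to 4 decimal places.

0.8390

allergy: 0.35 × (1−0.25) × 0.85 × 0.85 × 0.25 = 0.0474140625
influenza: 0.65 × (1−0.3) × 0.25 × 0.8 × 0.1 = 0.0091
P(allergy | x) = 0.0474140625 / 0.0565140625 ≈ 0.8390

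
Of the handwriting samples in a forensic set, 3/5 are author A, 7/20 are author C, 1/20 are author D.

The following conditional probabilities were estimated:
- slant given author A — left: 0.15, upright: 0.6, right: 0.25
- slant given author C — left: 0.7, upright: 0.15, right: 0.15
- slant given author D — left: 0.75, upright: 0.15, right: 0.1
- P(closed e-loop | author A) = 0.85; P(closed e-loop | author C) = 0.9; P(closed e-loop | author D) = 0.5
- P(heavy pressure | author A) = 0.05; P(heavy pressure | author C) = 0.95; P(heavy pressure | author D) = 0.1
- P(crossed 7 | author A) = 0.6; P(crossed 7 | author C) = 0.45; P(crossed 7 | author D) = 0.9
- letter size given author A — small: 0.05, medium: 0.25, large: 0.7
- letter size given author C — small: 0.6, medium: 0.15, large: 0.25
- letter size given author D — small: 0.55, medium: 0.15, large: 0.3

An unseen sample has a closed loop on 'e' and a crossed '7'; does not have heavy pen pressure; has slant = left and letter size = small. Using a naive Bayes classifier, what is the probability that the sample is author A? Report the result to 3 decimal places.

author A: 0.6 × 0.15 × 0.85 × (1−0.05) × 0.6 × 0.05 = 0.00218025
author C: 0.35 × 0.7 × 0.9 × (1−0.95) × 0.45 × 0.6 = 0.00297675
author D: 0.05 × 0.75 × 0.5 × (1−0.1) × 0.9 × 0.55 = 0.008353125
P(author A | x) = 0.00218025 / 0.013510125 ≈ 0.161

0.161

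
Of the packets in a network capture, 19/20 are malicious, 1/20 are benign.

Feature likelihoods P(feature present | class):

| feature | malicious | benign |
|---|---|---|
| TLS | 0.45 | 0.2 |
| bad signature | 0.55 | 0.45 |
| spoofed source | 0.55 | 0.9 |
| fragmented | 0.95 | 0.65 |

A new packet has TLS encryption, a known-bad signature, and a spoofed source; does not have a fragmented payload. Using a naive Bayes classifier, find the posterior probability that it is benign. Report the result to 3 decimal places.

0.180

malicious: 0.95 × 0.45 × 0.55 × 0.55 × (1−0.95) = 0.0064659375
benign: 0.05 × 0.2 × 0.45 × 0.9 × (1−0.65) = 0.0014175
P(benign | x) = 0.0014175 / 0.0078834375 ≈ 0.180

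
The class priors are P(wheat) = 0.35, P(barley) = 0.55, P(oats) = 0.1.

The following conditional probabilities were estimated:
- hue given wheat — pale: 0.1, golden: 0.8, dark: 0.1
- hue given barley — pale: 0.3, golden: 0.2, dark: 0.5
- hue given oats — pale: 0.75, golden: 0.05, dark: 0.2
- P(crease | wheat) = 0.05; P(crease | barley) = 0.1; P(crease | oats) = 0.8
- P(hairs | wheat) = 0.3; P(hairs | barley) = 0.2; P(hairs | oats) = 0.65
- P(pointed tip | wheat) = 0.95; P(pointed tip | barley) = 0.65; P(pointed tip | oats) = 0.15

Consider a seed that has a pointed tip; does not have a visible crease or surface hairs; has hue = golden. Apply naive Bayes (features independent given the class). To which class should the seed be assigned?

wheat: 0.35 × 0.8 × (1−0.05) × (1−0.3) × 0.95 = 0.17689
barley: 0.55 × 0.2 × (1−0.1) × (1−0.2) × 0.65 = 0.05148
oats: 0.1 × 0.05 × (1−0.8) × (1−0.65) × 0.15 = 0.0000525
Highest score → wheat.

wheat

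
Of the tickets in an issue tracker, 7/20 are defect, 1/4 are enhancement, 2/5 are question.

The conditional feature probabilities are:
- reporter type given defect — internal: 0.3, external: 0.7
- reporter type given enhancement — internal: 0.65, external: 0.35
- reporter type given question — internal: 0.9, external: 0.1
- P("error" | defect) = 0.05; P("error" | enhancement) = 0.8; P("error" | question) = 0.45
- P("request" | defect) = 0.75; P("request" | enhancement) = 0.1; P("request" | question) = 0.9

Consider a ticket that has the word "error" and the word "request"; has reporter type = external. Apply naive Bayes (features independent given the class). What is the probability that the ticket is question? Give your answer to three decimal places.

defect: 0.35 × 0.7 × 0.05 × 0.75 = 0.0091875
enhancement: 0.25 × 0.35 × 0.8 × 0.1 = 0.007
question: 0.4 × 0.1 × 0.45 × 0.9 = 0.0162
P(question | x) = 0.0162 / 0.0323875 ≈ 0.500

0.500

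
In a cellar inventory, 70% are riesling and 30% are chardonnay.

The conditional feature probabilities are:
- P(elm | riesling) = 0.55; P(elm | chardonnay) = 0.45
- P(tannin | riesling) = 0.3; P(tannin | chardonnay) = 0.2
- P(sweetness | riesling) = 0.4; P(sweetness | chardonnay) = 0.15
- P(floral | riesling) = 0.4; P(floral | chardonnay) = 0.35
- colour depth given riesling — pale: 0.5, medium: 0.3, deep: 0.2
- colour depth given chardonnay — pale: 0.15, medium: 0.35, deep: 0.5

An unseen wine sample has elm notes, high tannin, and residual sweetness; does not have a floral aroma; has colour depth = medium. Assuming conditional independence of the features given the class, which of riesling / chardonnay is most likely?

riesling

riesling: 0.7 × 0.55 × 0.3 × 0.4 × (1−0.4) × 0.3 = 0.008316
chardonnay: 0.3 × 0.45 × 0.2 × 0.15 × (1−0.35) × 0.35 = 0.000921375
Highest score → riesling.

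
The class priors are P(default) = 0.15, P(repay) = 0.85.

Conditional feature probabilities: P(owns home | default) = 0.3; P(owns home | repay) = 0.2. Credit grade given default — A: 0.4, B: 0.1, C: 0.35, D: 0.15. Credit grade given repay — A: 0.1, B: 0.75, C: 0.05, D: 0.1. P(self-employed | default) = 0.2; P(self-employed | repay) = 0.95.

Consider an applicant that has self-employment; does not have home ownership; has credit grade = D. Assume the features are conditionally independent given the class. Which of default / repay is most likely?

default: 0.15 × (1−0.3) × 0.15 × 0.2 = 0.00315
repay: 0.85 × (1−0.2) × 0.1 × 0.95 = 0.0646
Highest score → repay.

repay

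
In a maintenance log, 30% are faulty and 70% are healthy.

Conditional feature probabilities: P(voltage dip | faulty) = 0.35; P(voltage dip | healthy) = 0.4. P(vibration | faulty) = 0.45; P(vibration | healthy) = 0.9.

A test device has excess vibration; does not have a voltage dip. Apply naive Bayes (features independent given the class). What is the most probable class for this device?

faulty: 0.3 × (1−0.35) × 0.45 = 0.08775
healthy: 0.7 × (1−0.4) × 0.9 = 0.378
Highest score → healthy.

healthy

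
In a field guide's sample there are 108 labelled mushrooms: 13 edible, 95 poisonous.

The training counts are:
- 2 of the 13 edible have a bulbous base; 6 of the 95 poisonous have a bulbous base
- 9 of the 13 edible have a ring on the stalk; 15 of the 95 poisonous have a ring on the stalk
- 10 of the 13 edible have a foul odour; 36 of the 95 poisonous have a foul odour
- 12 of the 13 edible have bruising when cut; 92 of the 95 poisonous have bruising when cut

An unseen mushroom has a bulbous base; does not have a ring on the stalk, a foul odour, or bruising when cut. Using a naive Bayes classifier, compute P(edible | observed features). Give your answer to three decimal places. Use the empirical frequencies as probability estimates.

0.099

edible: (13/108) × (2/13) × (4/13) × (3/13) × (1/13) ≈ 0.000101148
poisonous: (95/108) × (6/95) × (80/95) × (59/95) × (3/95) ≈ 0.000917529
P(edible | x) = 0.000101148 / 0.001018677 ≈ 0.099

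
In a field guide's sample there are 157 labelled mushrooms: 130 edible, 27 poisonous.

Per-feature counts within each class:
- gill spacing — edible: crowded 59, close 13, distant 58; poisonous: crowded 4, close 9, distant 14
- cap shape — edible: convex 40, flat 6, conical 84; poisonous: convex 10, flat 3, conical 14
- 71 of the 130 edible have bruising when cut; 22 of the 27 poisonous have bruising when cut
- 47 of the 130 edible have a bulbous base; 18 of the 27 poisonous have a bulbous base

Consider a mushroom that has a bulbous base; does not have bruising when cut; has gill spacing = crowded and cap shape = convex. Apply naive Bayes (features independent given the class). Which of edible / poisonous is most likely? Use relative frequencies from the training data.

edible

edible: (130/157) × (59/130) × (40/130) × (59/130) × (47/130) ≈ 0.0189728
poisonous: (27/157) × (4/27) × (10/27) × (5/27) × (18/27) ≈ 0.00116496
Highest score → edible.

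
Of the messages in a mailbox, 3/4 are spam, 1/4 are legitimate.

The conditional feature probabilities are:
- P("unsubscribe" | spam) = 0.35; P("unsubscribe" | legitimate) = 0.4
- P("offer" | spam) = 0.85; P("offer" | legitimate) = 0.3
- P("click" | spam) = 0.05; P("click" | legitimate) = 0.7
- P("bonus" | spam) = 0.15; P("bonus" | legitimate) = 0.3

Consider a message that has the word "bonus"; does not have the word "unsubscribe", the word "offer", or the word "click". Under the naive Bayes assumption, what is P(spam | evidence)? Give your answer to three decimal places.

spam: 0.75 × (1−0.35) × (1−0.85) × (1−0.05) × 0.15 = 0.0104203125
legitimate: 0.25 × (1−0.4) × (1−0.3) × (1−0.7) × 0.3 = 0.00945
P(spam | x) = 0.0104203125 / 0.0198703125 ≈ 0.524

0.524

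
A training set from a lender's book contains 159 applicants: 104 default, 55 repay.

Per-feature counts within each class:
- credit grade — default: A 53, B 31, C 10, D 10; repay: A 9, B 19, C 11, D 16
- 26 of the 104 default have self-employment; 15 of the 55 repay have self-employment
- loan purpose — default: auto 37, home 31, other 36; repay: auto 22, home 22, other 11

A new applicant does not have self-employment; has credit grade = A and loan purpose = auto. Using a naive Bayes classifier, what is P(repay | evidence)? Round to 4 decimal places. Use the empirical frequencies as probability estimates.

0.1562

default: (104/159) × (53/104) × (78/104) × (37/104) ≈ 0.0889423
repay: (55/159) × (9/55) × (40/55) × (22/55) ≈ 0.0164666
P(repay | x) = 0.0164666 / 0.1054089 ≈ 0.1562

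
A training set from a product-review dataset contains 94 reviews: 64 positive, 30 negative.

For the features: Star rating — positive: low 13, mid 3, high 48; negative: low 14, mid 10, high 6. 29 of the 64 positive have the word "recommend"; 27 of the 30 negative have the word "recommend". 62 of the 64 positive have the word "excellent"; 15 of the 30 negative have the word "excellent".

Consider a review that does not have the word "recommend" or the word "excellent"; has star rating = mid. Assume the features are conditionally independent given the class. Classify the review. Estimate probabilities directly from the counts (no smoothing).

negative

positive: (64/94) × (3/64) × (35/64) × (2/64) ≈ 0.000545421
negative: (30/94) × (10/30) × (3/30) × (15/30) ≈ 0.00531915
Highest score → negative.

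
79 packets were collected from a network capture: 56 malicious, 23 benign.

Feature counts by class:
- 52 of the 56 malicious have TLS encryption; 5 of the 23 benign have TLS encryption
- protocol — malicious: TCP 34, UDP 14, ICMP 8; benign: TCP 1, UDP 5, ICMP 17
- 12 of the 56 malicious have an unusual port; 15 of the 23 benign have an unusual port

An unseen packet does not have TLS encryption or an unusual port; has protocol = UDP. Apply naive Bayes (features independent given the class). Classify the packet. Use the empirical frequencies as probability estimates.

benign

malicious: (56/79) × (4/56) × (14/56) × (44/56) ≈ 0.00994575
benign: (23/79) × (18/23) × (5/23) × (8/23) ≈ 0.0172286
Highest score → benign.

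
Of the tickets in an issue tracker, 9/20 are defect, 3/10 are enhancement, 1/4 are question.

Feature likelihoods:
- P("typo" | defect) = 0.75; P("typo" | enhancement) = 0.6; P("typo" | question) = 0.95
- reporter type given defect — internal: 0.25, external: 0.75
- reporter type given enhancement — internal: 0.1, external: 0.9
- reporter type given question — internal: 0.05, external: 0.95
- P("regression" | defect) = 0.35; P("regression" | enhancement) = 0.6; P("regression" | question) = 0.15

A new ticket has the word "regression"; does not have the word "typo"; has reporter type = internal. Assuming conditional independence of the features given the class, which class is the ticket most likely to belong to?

defect: 0.45 × (1−0.75) × 0.25 × 0.35 = 0.00984375
enhancement: 0.3 × (1−0.6) × 0.1 × 0.6 = 0.0072
question: 0.25 × (1−0.95) × 0.05 × 0.15 = 0.00009375
Highest score → defect.

defect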